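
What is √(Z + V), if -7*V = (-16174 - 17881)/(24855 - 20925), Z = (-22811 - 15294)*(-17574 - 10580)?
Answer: √662776596958098/786 ≈ 32754.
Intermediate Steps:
Z = 1072808170 (Z = -38105*(-28154) = 1072808170)
V = 973/786 (V = -(-16174 - 17881)/(7*(24855 - 20925)) = -(-4865)/3930 = -⅐*(-6811/786) = 973/786 ≈ 1.2379)
√(Z + V) = √(1072808170 + 973/786) = √(843227222593/786) = √662776596958098/786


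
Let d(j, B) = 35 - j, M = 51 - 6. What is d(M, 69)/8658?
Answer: -5/4329 ≈ -0.0011550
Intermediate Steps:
M = 45
d(M, 69)/8658 = (35 - 1*45)/8658 = (35 - 45)*(1/8658) = -10*1/8658 = -5/4329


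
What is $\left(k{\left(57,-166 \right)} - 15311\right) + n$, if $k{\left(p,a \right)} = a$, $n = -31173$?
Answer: $-46650$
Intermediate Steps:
$\left(k{\left(57,-166 \right)} - 15311\right) + n = \left(-166 - 15311\right) - 31173 = -15477 - 31173 = -46650$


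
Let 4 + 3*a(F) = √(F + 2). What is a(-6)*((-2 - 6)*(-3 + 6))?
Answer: 32 - 16*I ≈ 32.0 - 16.0*I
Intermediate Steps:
a(F) = -4/3 + √(2 + F)/3 (a(F) = -4/3 + √(F + 2)/3 = -4/3 + √(2 + F)/3)
a(-6)*((-2 - 6)*(-3 + 6)) = (-4/3 + √(2 - 6)/3)*((-2 - 6)*(-3 + 6)) = (-4/3 + √(-4)/3)*(-8*3) = (-4/3 + (2*I)/3)*(-24) = (-4/3 + 2*I/3)*(-24) = 32 - 16*I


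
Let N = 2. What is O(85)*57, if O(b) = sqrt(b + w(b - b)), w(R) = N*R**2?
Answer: 57*sqrt(85) ≈ 525.51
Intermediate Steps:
w(R) = 2*R**2
O(b) = sqrt(b) (O(b) = sqrt(b + 2*(b - b)**2) = sqrt(b + 2*0**2) = sqrt(b + 2*0) = sqrt(b + 0) = sqrt(b))
O(85)*57 = sqrt(85)*57 = 57*sqrt(85)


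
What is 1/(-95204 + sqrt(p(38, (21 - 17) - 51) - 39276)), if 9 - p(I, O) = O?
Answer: -23801/2265960209 - I*sqrt(9805)/4531920418 ≈ -1.0504e-5 - 2.185e-8*I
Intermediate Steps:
p(I, O) = 9 - O
1/(-95204 + sqrt(p(38, (21 - 17) - 51) - 39276)) = 1/(-95204 + sqrt((9 - ((21 - 17) - 51)) - 39276)) = 1/(-95204 + sqrt((9 - (4 - 51)) - 39276)) = 1/(-95204 + sqrt((9 - 1*(-47)) - 39276)) = 1/(-95204 + sqrt((9 + 47) - 39276)) = 1/(-95204 + sqrt(56 - 39276)) = 1/(-95204 + sqrt(-39220)) = 1/(-95204 + 2*I*sqrt(9805))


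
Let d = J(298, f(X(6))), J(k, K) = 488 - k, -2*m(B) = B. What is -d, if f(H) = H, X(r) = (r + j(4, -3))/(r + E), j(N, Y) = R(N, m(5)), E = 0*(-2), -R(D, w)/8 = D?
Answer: -190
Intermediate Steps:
m(B) = -B/2
R(D, w) = -8*D
E = 0
j(N, Y) = -8*N
X(r) = (-32 + r)/r (X(r) = (r - 8*4)/(r + 0) = (r - 32)/r = (-32 + r)/r)
d = 190 (d = 488 - 1*298 = 488 - 298 = 190)
-d = -1*190 = -190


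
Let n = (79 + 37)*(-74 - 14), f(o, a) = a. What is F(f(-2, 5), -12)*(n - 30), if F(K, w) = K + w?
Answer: 71666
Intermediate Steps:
n = -10208 (n = 116*(-88) = -10208)
F(f(-2, 5), -12)*(n - 30) = (5 - 12)*(-10208 - 30) = -7*(-10238) = 71666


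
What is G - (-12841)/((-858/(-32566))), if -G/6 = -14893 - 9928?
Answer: 272979257/429 ≈ 6.3632e+5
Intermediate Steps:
G = 148926 (G = -6*(-14893 - 9928) = -6*(-24821) = 148926)
G - (-12841)/((-858/(-32566))) = 148926 - (-12841)/((-858/(-32566))) = 148926 - (-12841)/((-858*(-1/32566))) = 148926 - (-12841)/429/16283 = 148926 - (-12841)*16283/429 = 148926 - 1*(-209090003/429) = 148926 + 209090003/429 = 272979257/429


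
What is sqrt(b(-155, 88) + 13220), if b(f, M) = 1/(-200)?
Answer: sqrt(5287998)/20 ≈ 114.98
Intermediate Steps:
b(f, M) = -1/200
sqrt(b(-155, 88) + 13220) = sqrt(-1/200 + 13220) = sqrt(2643999/200) = sqrt(5287998)/20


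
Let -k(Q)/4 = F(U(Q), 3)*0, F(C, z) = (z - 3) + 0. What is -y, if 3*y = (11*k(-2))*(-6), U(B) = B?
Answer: 0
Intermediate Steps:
F(C, z) = -3 + z (F(C, z) = (-3 + z) + 0 = -3 + z)
k(Q) = 0 (k(Q) = -4*(-3 + 3)*0 = -0*0 = -4*0 = 0)
y = 0 (y = ((11*0)*(-6))/3 = (0*(-6))/3 = (⅓)*0 = 0)
-y = -1*0 = 0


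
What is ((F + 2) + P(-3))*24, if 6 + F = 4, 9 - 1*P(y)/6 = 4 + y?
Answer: 1152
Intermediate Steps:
P(y) = 30 - 6*y (P(y) = 54 - 6*(4 + y) = 54 + (-24 - 6*y) = 30 - 6*y)
F = -2 (F = -6 + 4 = -2)
((F + 2) + P(-3))*24 = ((-2 + 2) + (30 - 6*(-3)))*24 = (0 + (30 + 18))*24 = (0 + 48)*24 = 48*24 = 1152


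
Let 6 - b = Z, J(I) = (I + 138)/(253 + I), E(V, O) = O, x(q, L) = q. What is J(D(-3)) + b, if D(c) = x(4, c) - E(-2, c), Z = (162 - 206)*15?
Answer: 34661/52 ≈ 666.56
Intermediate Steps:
Z = -660 (Z = -44*15 = -660)
D(c) = 4 - c
J(I) = (138 + I)/(253 + I)
b = 666 (b = 6 - 1*(-660) = 6 + 660 = 666)
J(D(-3)) + b = (138 + (4 - 1*(-3)))/(253 + (4 - 1*(-3))) + 666 = (138 + (4 + 3))/(253 + (4 + 3)) + 666 = (138 + 7)/(253 + 7) + 666 = 145/260 + 666 = (1/260)*145 + 666 = 29/52 + 666 = 34661/52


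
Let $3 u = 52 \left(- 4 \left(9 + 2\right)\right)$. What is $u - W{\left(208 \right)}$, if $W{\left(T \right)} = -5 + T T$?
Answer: $- \frac{132065}{3} \approx -44022.0$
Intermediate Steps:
$W{\left(T \right)} = -5 + T^{2}$
$u = - \frac{2288}{3}$ ($u = \frac{52 \left(- 4 \left(9 + 2\right)\right)}{3} = \frac{52 \left(\left(-4\right) 11\right)}{3} = \frac{52 \left(-44\right)}{3} = \frac{1}{3} \left(-2288\right) = - \frac{2288}{3} \approx -762.67$)
$u - W{\left(208 \right)} = - \frac{2288}{3} - \left(-5 + 208^{2}\right) = - \frac{2288}{3} - \left(-5 + 43264\right) = - \frac{2288}{3} - 43259 = - \frac{132065}{3}$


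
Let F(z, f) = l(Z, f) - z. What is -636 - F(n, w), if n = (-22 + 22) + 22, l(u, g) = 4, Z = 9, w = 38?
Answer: -618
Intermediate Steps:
n = 22 (n = 0 + 22 = 22)
F(z, f) = 4 - z
-636 - F(n, w) = -636 - (4 - 1*22) = -636 - (4 - 22) = -636 - 1*(-18) = -636 + 18 = -618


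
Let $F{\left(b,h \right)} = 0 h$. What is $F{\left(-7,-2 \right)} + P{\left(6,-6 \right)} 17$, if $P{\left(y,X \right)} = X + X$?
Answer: $-204$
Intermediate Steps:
$P{\left(y,X \right)} = 2 X$
$F{\left(b,h \right)} = 0$
$F{\left(-7,-2 \right)} + P{\left(6,-6 \right)} 17 = 0 + 2 \left(-6\right) 17 = 0 - 204 = -204$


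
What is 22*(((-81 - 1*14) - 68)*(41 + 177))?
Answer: -781748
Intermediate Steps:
22*(((-81 - 1*14) - 68)*(41 + 177)) = 22*(((-81 - 14) - 68)*218) = 22*((-95 - 68)*218) = 22*(-163*218) = 22*(-35534) = -781748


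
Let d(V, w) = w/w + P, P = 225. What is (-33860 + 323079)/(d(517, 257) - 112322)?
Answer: -289219/112096 ≈ -2.5801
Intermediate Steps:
d(V, w) = 226 (d(V, w) = w/w + 225 = 1 + 225 = 226)
(-33860 + 323079)/(d(517, 257) - 112322) = (-33860 + 323079)/(226 - 112322) = 289219/(-112096) = 289219*(-1/112096) = -289219/112096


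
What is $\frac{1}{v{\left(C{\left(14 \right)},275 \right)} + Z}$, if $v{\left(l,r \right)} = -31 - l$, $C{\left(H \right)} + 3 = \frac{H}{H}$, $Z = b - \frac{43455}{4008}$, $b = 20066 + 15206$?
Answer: $\frac{1336}{47070163} \approx 2.8383 \cdot 10^{-5}$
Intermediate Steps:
$b = 35272$
$Z = \frac{47108907}{1336}$ ($Z = 35272 - \frac{43455}{4008} = 35272 - \frac{14485}{1336} = \frac{47108907}{1336} \approx 35261.0$)
$C{\left(H \right)} = -2$ ($C{\left(H \right)} = -3 + \frac{H}{H} = -3 + 1 = -2$)
$\frac{1}{v{\left(C{\left(14 \right)},275 \right)} + Z} = \frac{1}{\left(-31 - -2\right) + \frac{47108907}{1336}} = \frac{1}{\left(-31 + 2\right) + \frac{47108907}{1336}} = \frac{1}{-29 + \frac{47108907}{1336}} = \frac{1}{\frac{47070163}{1336}} = \frac{1336}{47070163}$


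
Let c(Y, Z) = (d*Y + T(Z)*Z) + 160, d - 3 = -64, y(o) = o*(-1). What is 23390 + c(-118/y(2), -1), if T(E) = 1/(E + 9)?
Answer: 159607/8 ≈ 19951.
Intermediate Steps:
y(o) = -o
d = -61 (d = 3 - 64 = -61)
T(E) = 1/(9 + E)
c(Y, Z) = 160 - 61*Y + Z/(9 + Z) (c(Y, Z) = (-61*Y + Z/(9 + Z)) + 160 = 160 - 61*Y + Z/(9 + Z))
23390 + c(-118/y(2), -1) = 23390 + (-1 + (9 - 1)*(160 - (-7198)/((-1*2))))/(9 - 1) = 23390 + (-1 + 8*(160 - (-7198)/(-2)))/8 = 23390 + (-1 + 8*(160 - (-7198)*(-1)/2))/8 = 23390 + (-1 + 8*(160 - 61*59))/8 = 23390 + (-1 + 8*(160 - 3599))/8 = 23390 + (-1 + 8*(-3439))/8 = 23390 + (-1 - 27512)/8 = 23390 + (⅛)*(-27513) = 23390 - 27513/8 = 159607/8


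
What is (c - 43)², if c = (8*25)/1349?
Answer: 3341649249/1819801 ≈ 1836.3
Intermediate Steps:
c = 200/1349 (c = 200*(1/1349) = 200/1349 ≈ 0.14826)
(c - 43)² = (200/1349 - 43)² = (-57807/1349)² = 3341649249/1819801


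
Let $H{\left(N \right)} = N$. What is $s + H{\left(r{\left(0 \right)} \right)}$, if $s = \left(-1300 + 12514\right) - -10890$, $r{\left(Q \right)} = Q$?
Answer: $22104$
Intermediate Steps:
$s = 22104$ ($s = 11214 + 10890 = 22104$)
$s + H{\left(r{\left(0 \right)} \right)} = 22104 + 0 = 22104$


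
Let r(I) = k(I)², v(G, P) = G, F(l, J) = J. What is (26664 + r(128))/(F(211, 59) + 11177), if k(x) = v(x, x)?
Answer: 10762/2809 ≈ 3.8313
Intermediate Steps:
k(x) = x
r(I) = I²
(26664 + r(128))/(F(211, 59) + 11177) = (26664 + 128²)/(59 + 11177) = (26664 + 16384)/11236 = 43048*(1/11236) = 10762/2809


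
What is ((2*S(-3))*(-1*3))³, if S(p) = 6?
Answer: -46656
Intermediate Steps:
((2*S(-3))*(-1*3))³ = ((2*6)*(-1*3))³ = (12*(-3))³ = (-36)³ = -46656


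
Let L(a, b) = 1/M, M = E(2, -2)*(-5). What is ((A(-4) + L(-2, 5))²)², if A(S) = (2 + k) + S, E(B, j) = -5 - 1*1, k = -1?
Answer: 62742241/810000 ≈ 77.460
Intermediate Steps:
E(B, j) = -6 (E(B, j) = -5 - 1 = -6)
M = 30 (M = -6*(-5) = 30)
A(S) = 1 + S (A(S) = (2 - 1) + S = 1 + S)
L(a, b) = 1/30
((A(-4) + L(-2, 5))²)² = (((1 - 4) + 1/30)²)² = ((-3 + 1/30)²)² = ((-89/30)²)² = (7921/900)² = 62742241/810000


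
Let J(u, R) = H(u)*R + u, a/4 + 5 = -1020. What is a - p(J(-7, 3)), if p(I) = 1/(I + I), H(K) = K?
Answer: -229599/56 ≈ -4100.0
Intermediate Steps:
a = -4100 (a = -20 + 4*(-1020) = -20 - 4080 = -4100)
J(u, R) = u + R*u (J(u, R) = u*R + u = R*u + u = u + R*u)
p(I) = 1/(2*I)
a - p(J(-7, 3)) = -4100 - 1/(2*((-7*(1 + 3)))) = -4100 - 1/(2*((-7*4))) = -4100 - 1/(2*(-28)) = -4100 - (-1)/(2*28) = -4100 - 1*(-1/56) = -4100 + 1/56 = -229599/56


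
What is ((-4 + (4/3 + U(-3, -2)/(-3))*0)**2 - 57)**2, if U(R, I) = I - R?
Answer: 1681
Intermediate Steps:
((-4 + (4/3 + U(-3, -2)/(-3))*0)**2 - 57)**2 = ((-4 + (4/3 + (-2 - 1*(-3))/(-3))*0)**2 - 57)**2 = ((-4 + (4*(1/3) + (-2 + 3)*(-1/3))*0)**2 - 57)**2 = ((-4 + (4/3 + 1*(-1/3))*0)**2 - 57)**2 = ((-4 + (4/3 - 1/3)*0)**2 - 57)**2 = ((-4 + 1*0)**2 - 57)**2 = ((-4 + 0)**2 - 57)**2 = ((-4)**2 - 57)**2 = (16 - 57)**2 = (-41)**2 = 1681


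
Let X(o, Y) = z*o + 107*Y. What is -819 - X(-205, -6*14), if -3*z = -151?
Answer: 55462/3 ≈ 18487.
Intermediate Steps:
z = 151/3 (z = -1/3*(-151) = 151/3 ≈ 50.333)
X(o, Y) = 107*Y + 151*o/3 (X(o, Y) = 151*o/3 + 107*Y = 107*Y + 151*o/3)
-819 - X(-205, -6*14) = -819 - (107*(-6*14) + (151/3)*(-205)) = -819 - (107*(-84) - 30955/3) = -819 - (-8988 - 30955/3) = -819 - 1*(-57919/3) = -819 + 57919/3 = 55462/3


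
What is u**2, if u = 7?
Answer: 49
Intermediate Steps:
u**2 = 7**2 = 49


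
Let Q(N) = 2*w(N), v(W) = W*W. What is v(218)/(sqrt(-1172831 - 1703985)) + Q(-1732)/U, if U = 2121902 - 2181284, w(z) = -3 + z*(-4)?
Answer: -6925/29691 - 11881*I*sqrt(179801)/179801 ≈ -0.23324 - 28.019*I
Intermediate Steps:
w(z) = -3 - 4*z
v(W) = W**2
Q(N) = -6 - 8*N (Q(N) = 2*(-3 - 4*N) = -6 - 8*N)
U = -59382
v(218)/(sqrt(-1172831 - 1703985)) + Q(-1732)/U = 218**2/(sqrt(-1172831 - 1703985)) + (-6 - 8*(-1732))/(-59382) = 47524/(sqrt(-2876816)) + (-6 + 13856)*(-1/59382) = 47524/((4*I*sqrt(179801))) + 13850*(-1/59382) = 47524*(-I*sqrt(179801)/719204) - 6925/29691 = -11881*I*sqrt(179801)/179801 - 6925/29691 = -6925/29691 - 11881*I*sqrt(179801)/179801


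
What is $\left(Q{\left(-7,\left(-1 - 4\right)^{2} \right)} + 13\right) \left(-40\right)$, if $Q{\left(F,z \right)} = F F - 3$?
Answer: $-2360$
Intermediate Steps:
$Q{\left(F,z \right)} = -3 + F^{2}$ ($Q{\left(F,z \right)} = F^{2} - 3 = -3 + F^{2}$)
$\left(Q{\left(-7,\left(-1 - 4\right)^{2} \right)} + 13\right) \left(-40\right) = \left(\left(-3 + \left(-7\right)^{2}\right) + 13\right) \left(-40\right) = \left(\left(-3 + 49\right) + 13\right) \left(-40\right) = \left(46 + 13\right) \left(-40\right) = 59 \left(-40\right) = -2360$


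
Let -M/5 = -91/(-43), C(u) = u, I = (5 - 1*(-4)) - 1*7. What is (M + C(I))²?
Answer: 136161/1849 ≈ 73.640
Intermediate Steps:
I = 2 (I = (5 + 4) - 7 = 9 - 7 = 2)
M = -455/43 (M = -(-455)/(-43) = -(-455)*(-1)/43 = -5*91/43 = -455/43 ≈ -10.581)
(M + C(I))² = (-455/43 + 2)² = (-369/43)² = 136161/1849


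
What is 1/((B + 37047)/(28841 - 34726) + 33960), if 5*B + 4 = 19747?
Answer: 29425/999068022 ≈ 2.9452e-5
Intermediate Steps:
B = 19743/5 (B = -⅘ + (⅕)*19747 = -⅘ + 19747/5 = 19743/5 ≈ 3948.6)
1/((B + 37047)/(28841 - 34726) + 33960) = 1/((19743/5 + 37047)/(28841 - 34726) + 33960) = 1/((204978/5)/(-5885) + 33960) = 1/((204978/5)*(-1/5885) + 33960) = 1/(-204978/29425 + 33960) = 1/(999068022/29425) = 29425/999068022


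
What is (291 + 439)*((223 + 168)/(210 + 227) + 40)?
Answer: 567210/19 ≈ 29853.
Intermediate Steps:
(291 + 439)*((223 + 168)/(210 + 227) + 40) = 730*(391/437 + 40) = 730*(391*(1/437) + 40) = 730*(17/19 + 40) = 730*(777/19) = 567210/19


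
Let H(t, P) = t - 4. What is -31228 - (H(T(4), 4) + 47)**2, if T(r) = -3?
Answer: -32828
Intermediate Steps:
H(t, P) = -4 + t
-31228 - (H(T(4), 4) + 47)**2 = -31228 - ((-4 - 3) + 47)**2 = -31228 - (-7 + 47)**2 = -31228 - 1*40**2 = -31228 - 1*1600 = -31228 - 1600 = -32828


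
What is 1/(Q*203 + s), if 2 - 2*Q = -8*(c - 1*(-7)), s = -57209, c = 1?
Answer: -1/50510 ≈ -1.9798e-5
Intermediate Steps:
Q = 33 (Q = 1 - (-4)*(1 - 1*(-7)) = 1 - (-4)*(1 + 7) = 1 - (-4)*8 = 1 - ½*(-64) = 1 + 32 = 33)
1/(Q*203 + s) = 1/(33*203 - 57209) = 1/(6699 - 57209) = 1/(-50510) = -1/50510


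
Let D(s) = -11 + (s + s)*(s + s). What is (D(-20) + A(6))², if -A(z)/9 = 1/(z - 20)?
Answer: 495285025/196 ≈ 2.5270e+6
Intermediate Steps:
A(z) = -9/(-20 + z) (A(z) = -9/(z - 20) = -9/(-20 + z))
D(s) = -11 + 4*s² (D(s) = -11 + (2*s)*(2*s) = -11 + 4*s²)
(D(-20) + A(6))² = ((-11 + 4*(-20)²) - 9/(-20 + 6))² = ((-11 + 4*400) - 9/(-14))² = ((-11 + 1600) - 9*(-1/14))² = (1589 + 9/14)² = (22255/14)² = 495285025/196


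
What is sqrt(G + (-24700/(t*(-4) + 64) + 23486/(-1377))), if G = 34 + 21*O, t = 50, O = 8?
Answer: sqrt(118766)/18 ≈ 19.146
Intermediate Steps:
G = 202 (G = 34 + 21*8 = 34 + 168 = 202)
sqrt(G + (-24700/(t*(-4) + 64) + 23486/(-1377))) = sqrt(202 + (-24700/(50*(-4) + 64) + 23486/(-1377))) = sqrt(202 + (-24700/(-200 + 64) + 23486*(-1/1377))) = sqrt(202 + (-24700/(-136) - 23486/1377)) = sqrt(202 + (-24700*(-1/136) - 23486/1377)) = sqrt(202 + (6175/34 - 23486/1377)) = sqrt(202 + 26659/162) = sqrt(59383/162) = sqrt(118766)/18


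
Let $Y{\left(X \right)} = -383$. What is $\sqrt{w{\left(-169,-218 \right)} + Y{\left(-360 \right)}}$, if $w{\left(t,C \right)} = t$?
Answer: $2 i \sqrt{138} \approx 23.495 i$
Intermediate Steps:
$\sqrt{w{\left(-169,-218 \right)} + Y{\left(-360 \right)}} = \sqrt{-169 - 383} = \sqrt{-552} = 2 i \sqrt{138}$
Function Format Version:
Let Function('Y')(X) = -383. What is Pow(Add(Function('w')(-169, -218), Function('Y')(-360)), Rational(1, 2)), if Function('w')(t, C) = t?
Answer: Mul(2, I, Pow(138, Rational(1, 2))) ≈ Mul(23.495, I)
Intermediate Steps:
Pow(Add(Function('w')(-169, -218), Function('Y')(-360)), Rational(1, 2)) = Pow(Add(-169, -383), Rational(1, 2)) = Pow(-552, Rational(1, 2)) = Mul(2, I, Pow(138, Rational(1, 2)))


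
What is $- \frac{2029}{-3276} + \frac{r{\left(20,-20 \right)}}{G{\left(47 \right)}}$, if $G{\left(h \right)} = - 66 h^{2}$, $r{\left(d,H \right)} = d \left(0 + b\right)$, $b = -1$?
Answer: $\frac{49313591}{79603524} \approx 0.61949$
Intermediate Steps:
$r{\left(d,H \right)} = - d$ ($r{\left(d,H \right)} = d \left(0 - 1\right) = d \left(-1\right) = - d$)
$- \frac{2029}{-3276} + \frac{r{\left(20,-20 \right)}}{G{\left(47 \right)}} = - \frac{2029}{-3276} + \frac{\left(-1\right) 20}{\left(-66\right) 47^{2}} = \left(-2029\right) \left(- \frac{1}{3276}\right) - \frac{20}{\left(-66\right) 2209} = \frac{2029}{3276} - \frac{20}{-145794} = \frac{2029}{3276} - - \frac{10}{72897} = \frac{2029}{3276} + \frac{10}{72897} = \frac{49313591}{79603524}$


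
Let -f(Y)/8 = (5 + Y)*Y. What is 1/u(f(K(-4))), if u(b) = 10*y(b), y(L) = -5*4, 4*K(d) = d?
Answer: -1/200 ≈ -0.0050000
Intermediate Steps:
K(d) = d/4
f(Y) = -8*Y*(5 + Y) (f(Y) = -8*(5 + Y)*Y = -8*Y*(5 + Y))
y(L) = -20
u(b) = -200 (u(b) = 10*(-20) = -200)
1/u(f(K(-4))) = 1/(-200) = -1/200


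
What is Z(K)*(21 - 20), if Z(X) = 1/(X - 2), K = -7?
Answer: -1/9 ≈ -0.11111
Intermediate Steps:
Z(X) = 1/(-2 + X)
Z(K)*(21 - 20) = (21 - 20)/(-2 - 7) = 1/(-9) = -1/9*1 = -1/9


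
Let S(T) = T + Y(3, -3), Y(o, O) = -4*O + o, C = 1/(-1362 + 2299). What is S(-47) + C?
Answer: -29983/937 ≈ -31.999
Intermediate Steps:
C = 1/937 ≈ 0.0010672
Y(o, O) = o - 4*O
S(T) = 15 + T (S(T) = T + (3 - 4*(-3)) = T + (3 + 12) = T + 15 = 15 + T)
S(-47) + C = (15 - 47) + 1/937 = -32 + 1/937 = -29983/937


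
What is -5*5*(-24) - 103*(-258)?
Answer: 27174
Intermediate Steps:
-5*5*(-24) - 103*(-258) = -25*(-24) + 26574 = 600 + 26574 = 27174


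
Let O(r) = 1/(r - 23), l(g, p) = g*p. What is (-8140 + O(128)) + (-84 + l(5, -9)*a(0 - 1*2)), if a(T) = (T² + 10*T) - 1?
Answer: -783194/105 ≈ -7459.0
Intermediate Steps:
O(r) = 1/(-23 + r)
a(T) = -1 + T² + 10*T
(-8140 + O(128)) + (-84 + l(5, -9)*a(0 - 1*2)) = (-8140 + 1/(-23 + 128)) + (-84 + (5*(-9))*(-1 + (0 - 1*2)² + 10*(0 - 1*2))) = (-8140 + 1/105) + (-84 - 45*(-1 + (0 - 2)² + 10*(0 - 2))) = (-8140 + 1/105) + (-84 - 45*(-1 + (-2)² + 10*(-2))) = -854699/105 + (-84 - 45*(-1 + 4 - 20)) = -854699/105 + (-84 - 45*(-17)) = -854699/105 + (-84 + 765) = -854699/105 + 681 = -783194/105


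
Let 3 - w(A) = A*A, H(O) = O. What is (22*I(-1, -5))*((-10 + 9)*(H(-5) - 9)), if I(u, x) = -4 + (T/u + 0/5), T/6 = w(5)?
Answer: 39424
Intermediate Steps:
w(A) = 3 - A**2 (w(A) = 3 - A*A = 3 - A**2)
T = -132 (T = 6*(3 - 1*5**2) = 6*(3 - 1*25) = 6*(3 - 25) = 6*(-22) = -132)
I(u, x) = -4 - 132/u (I(u, x) = -4 + (-132/u + 0/5) = -4 + (-132/u + 0*(1/5)) = -4 + (-132/u + 0) = -4 - 132/u)
(22*I(-1, -5))*((-10 + 9)*(H(-5) - 9)) = (22*(-4 - 132/(-1)))*((-10 + 9)*(-5 - 9)) = (22*(-4 - 132*(-1)))*(-1*(-14)) = (22*(-4 + 132))*14 = (22*128)*14 = 2816*14 = 39424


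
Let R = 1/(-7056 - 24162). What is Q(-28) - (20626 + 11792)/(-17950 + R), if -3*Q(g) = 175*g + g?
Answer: 2764505437100/1681089303 ≈ 1644.5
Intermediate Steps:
Q(g) = -176*g/3 (Q(g) = -(175*g + g)/3 = -176*g/3)
R = -1/31218 (R = 1/(-31218) = -1/31218 ≈ -3.2033e-5)
Q(-28) - (20626 + 11792)/(-17950 + R) = -176/3*(-28) - (20626 + 11792)/(-17950 - 1/31218) = 4928/3 - 32418/(-560363101/31218) = 4928/3 - 32418*(-31218)/560363101 = 4928/3 - 1*(-1012025124/560363101) = 4928/3 + 1012025124/560363101 = 2764505437100/1681089303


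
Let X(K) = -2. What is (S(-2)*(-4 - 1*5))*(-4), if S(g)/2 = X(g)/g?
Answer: 72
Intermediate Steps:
S(g) = -4/g (S(g) = 2*(-2/g) = -4/g)
(S(-2)*(-4 - 1*5))*(-4) = ((-4/(-2))*(-4 - 1*5))*(-4) = ((-4*(-1/2))*(-4 - 5))*(-4) = (2*(-9))*(-4) = -18*(-4) = 72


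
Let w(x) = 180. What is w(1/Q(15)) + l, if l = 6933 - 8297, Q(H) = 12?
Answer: -1184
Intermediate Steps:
l = -1364
w(1/Q(15)) + l = 180 - 1364 = -1184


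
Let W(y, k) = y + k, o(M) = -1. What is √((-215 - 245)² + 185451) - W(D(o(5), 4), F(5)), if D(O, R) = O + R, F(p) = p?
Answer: -8 + √397051 ≈ 622.12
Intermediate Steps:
W(y, k) = k + y
√((-215 - 245)² + 185451) - W(D(o(5), 4), F(5)) = √((-215 - 245)² + 185451) - (5 + (-1 + 4)) = √((-460)² + 185451) - (5 + 3) = √(211600 + 185451) - 1*8 = √397051 - 8 = -8 + √397051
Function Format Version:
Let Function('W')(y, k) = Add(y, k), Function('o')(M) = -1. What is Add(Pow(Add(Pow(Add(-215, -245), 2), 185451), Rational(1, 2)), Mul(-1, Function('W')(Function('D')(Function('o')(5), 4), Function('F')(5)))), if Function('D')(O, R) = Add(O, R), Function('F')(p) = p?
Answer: Add(-8, Pow(397051, Rational(1, 2))) ≈ 622.12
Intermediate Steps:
Function('W')(y, k) = Add(k, y)
Add(Pow(Add(Pow(Add(-215, -245), 2), 185451), Rational(1, 2)), Mul(-1, Function('W')(Function('D')(Function('o')(5), 4), Function('F')(5)))) = Add(Pow(Add(Pow(Add(-215, -245), 2), 185451), Rational(1, 2)), Mul(-1, Add(5, Add(-1, 4)))) = Add(Pow(Add(Pow(-460, 2), 185451), Rational(1, 2)), Mul(-1, Add(5, 3))) = Add(Pow(Add(211600, 185451), Rational(1, 2)), Mul(-1, 8)) = Add(Pow(397051, Rational(1, 2)), -8) = Add(-8, Pow(397051, Rational(1, 2)))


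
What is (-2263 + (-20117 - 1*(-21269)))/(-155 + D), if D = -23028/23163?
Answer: 8578031/1204431 ≈ 7.1221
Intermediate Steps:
D = -7676/7721 (D = -23028*1/23163 = -7676/7721 ≈ -0.99417)
(-2263 + (-20117 - 1*(-21269)))/(-155 + D) = (-2263 + (-20117 - 1*(-21269)))/(-155 - 7676/7721) = (-2263 + (-20117 + 21269))/(-1204431/7721) = (-2263 + 1152)*(-7721/1204431) = -1111*(-7721/1204431) = 8578031/1204431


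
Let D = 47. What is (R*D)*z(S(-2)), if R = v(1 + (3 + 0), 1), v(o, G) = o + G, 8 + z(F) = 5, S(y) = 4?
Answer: -705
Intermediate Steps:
z(F) = -3 (z(F) = -8 + 5 = -3)
v(o, G) = G + o
R = 5 (R = 1 + (1 + (3 + 0)) = 1 + (1 + 3) = 1 + 4 = 5)
(R*D)*z(S(-2)) = (5*47)*(-3) = 235*(-3) = -705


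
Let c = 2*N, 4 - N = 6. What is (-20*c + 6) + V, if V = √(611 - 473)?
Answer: 86 + √138 ≈ 97.747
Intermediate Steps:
N = -2 (N = 4 - 1*6 = 4 - 6 = -2)
c = -4 (c = 2*(-2) = -4)
V = √138 ≈ 11.747
(-20*c + 6) + V = (-20*(-4) + 6) + √138 = (80 + 6) + √138 = 86 + √138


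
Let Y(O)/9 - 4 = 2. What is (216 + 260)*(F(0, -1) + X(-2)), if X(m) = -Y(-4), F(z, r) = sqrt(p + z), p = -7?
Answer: -25704 + 476*I*sqrt(7) ≈ -25704.0 + 1259.4*I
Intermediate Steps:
Y(O) = 54 (Y(O) = 36 + 9*2 = 36 + 18 = 54)
F(z, r) = sqrt(-7 + z)
X(m) = -54 (X(m) = -1*54 = -54)
(216 + 260)*(F(0, -1) + X(-2)) = (216 + 260)*(sqrt(-7 + 0) - 54) = 476*(sqrt(-7) - 54) = 476*(I*sqrt(7) - 54) = 476*(-54 + I*sqrt(7)) = -25704 + 476*I*sqrt(7)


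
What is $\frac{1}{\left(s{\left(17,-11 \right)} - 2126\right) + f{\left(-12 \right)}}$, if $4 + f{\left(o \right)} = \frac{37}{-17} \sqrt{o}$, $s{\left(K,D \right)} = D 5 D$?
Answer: $- \frac{440725}{672122053} + \frac{1258 i \sqrt{3}}{672122053} \approx -0.00065572 + 3.2419 \cdot 10^{-6} i$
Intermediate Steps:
$s{\left(K,D \right)} = 5 D^{2}$ ($s{\left(K,D \right)} = 5 D D = 5 D^{2}$)
$f{\left(o \right)} = -4 - \frac{37 \sqrt{o}}{17}$ ($f{\left(o \right)} = -4 + \frac{37}{-17} \sqrt{o} = -4 + 37 \left(- \frac{1}{17}\right) \sqrt{o} = -4 - \frac{37 \sqrt{o}}{17}$)
$\frac{1}{\left(s{\left(17,-11 \right)} - 2126\right) + f{\left(-12 \right)}} = \frac{1}{\left(5 \left(-11\right)^{2} - 2126\right) - \left(4 + \frac{37 \sqrt{-12}}{17}\right)} = \frac{1}{\left(5 \cdot 121 - 2126\right) - \left(4 + \frac{37 \cdot 2 i \sqrt{3}}{17}\right)} = \frac{1}{\left(605 - 2126\right) - \left(4 + \frac{74 i \sqrt{3}}{17}\right)} = \frac{1}{-1521 - \left(4 + \frac{74 i \sqrt{3}}{17}\right)} = \frac{1}{-1525 - \frac{74 i \sqrt{3}}{17}}$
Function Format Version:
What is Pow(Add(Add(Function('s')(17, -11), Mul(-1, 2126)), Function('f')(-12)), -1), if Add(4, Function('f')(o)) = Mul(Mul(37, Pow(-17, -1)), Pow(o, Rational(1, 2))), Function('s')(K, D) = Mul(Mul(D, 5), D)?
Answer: Add(Rational(-440725, 672122053), Mul(Rational(1258, 672122053), I, Pow(3, Rational(1, 2)))) ≈ Add(-0.00065572, Mul(3.2419e-6, I))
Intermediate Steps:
Function('s')(K, D) = Mul(5, Pow(D, 2)) (Function('s')(K, D) = Mul(Mul(5, D), D) = Mul(5, Pow(D, 2)))
Function('f')(o) = Add(-4, Mul(Rational(-37, 17), Pow(o, Rational(1, 2)))) (Function('f')(o) = Add(-4, Mul(Mul(37, Pow(-17, -1)), Pow(o, Rational(1, 2)))) = Add(-4, Mul(Mul(37, Rational(-1, 17)), Pow(o, Rational(1, 2)))) = Add(-4, Mul(Rational(-37, 17), Pow(o, Rational(1, 2)))))
Pow(Add(Add(Function('s')(17, -11), Mul(-1, 2126)), Function('f')(-12)), -1) = Pow(Add(Add(Mul(5, Pow(-11, 2)), Mul(-1, 2126)), Add(-4, Mul(Rational(-37, 17), Pow(-12, Rational(1, 2))))), -1) = Pow(Add(Add(Mul(5, 121), -2126), Add(-4, Mul(Rational(-37, 17), Mul(2, I, Pow(3, Rational(1, 2)))))), -1) = Pow(Add(Add(605, -2126), Add(-4, Mul(Rational(-74, 17), I, Pow(3, Rational(1, 2))))), -1) = Pow(Add(-1521, Add(-4, Mul(Rational(-74, 17), I, Pow(3, Rational(1, 2))))), -1) = Pow(Add(-1525, Mul(Rational(-74, 17), I, Pow(3, Rational(1, 2)))), -1)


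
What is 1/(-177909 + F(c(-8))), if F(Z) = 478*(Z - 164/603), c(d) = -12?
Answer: -603/110816327 ≈ -5.4414e-6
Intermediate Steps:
F(Z) = -78392/603 + 478*Z (F(Z) = 478*(Z - 164*1/603) = 478*(Z - 164/603) = 478*(-164/603 + Z) = -78392/603 + 478*Z)
1/(-177909 + F(c(-8))) = 1/(-177909 + (-78392/603 + 478*(-12))) = 1/(-177909 + (-78392/603 - 5736)) = 1/(-177909 - 3537200/603) = 1/(-110816327/603) = -603/110816327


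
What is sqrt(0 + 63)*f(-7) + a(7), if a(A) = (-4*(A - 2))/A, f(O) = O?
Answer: -20/7 - 21*sqrt(7) ≈ -58.418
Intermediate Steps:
a(A) = (8 - 4*A)/A (a(A) = (-4*(-2 + A))/A = (8 - 4*A)/A)
sqrt(0 + 63)*f(-7) + a(7) = sqrt(0 + 63)*(-7) + (-4 + 8/7) = sqrt(63)*(-7) + (-4 + 8*(1/7)) = (3*sqrt(7))*(-7) + (-4 + 8/7) = -21*sqrt(7) - 20/7 = -20/7 - 21*sqrt(7)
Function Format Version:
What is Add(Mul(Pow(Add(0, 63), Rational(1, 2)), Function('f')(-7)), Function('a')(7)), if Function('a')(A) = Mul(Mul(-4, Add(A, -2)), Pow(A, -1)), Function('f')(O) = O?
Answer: Add(Rational(-20, 7), Mul(-21, Pow(7, Rational(1, 2)))) ≈ -58.418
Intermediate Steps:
Function('a')(A) = Mul(Pow(A, -1), Add(8, Mul(-4, A))) (Function('a')(A) = Mul(Mul(-4, Add(-2, A)), Pow(A, -1)) = Mul(Add(8, Mul(-4, A)), Pow(A, -1)) = Mul(Pow(A, -1), Add(8, Mul(-4, A))))
Add(Mul(Pow(Add(0, 63), Rational(1, 2)), Function('f')(-7)), Function('a')(7)) = Add(Mul(Pow(Add(0, 63), Rational(1, 2)), -7), Add(-4, Mul(8, Pow(7, -1)))) = Add(Mul(Pow(63, Rational(1, 2)), -7), Add(-4, Mul(8, Rational(1, 7)))) = Add(Mul(Mul(3, Pow(7, Rational(1, 2))), -7), Add(-4, Rational(8, 7))) = Add(Mul(-21, Pow(7, Rational(1, 2))), Rational(-20, 7)) = Add(Rational(-20, 7), Mul(-21, Pow(7, Rational(1, 2))))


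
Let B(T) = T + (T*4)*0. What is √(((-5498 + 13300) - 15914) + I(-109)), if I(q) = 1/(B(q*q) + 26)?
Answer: I*√289768749/189 ≈ 90.067*I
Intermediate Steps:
B(T) = T (B(T) = T + (4*T)*0 = T + 0 = T)
I(q) = 1/(26 + q²) (I(q) = 1/(q*q + 26) = 1/(q² + 26) = 1/(26 + q²))
√(((-5498 + 13300) - 15914) + I(-109)) = √(((-5498 + 13300) - 15914) + 1/(26 + (-109)²)) = √((7802 - 15914) + 1/(26 + 11881)) = √(-8112 + 1/11907) = √(-96589583/11907) = I*√289768749/189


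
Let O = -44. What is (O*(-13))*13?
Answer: 7436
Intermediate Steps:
(O*(-13))*13 = -44*(-13)*13 = 572*13 = 7436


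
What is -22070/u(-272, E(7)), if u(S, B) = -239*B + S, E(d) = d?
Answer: 4414/389 ≈ 11.347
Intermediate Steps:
u(S, B) = S - 239*B
-22070/u(-272, E(7)) = -22070/(-272 - 239*7) = -22070/(-272 - 1673) = -22070/(-1945) = -22070*(-1/1945) = 4414/389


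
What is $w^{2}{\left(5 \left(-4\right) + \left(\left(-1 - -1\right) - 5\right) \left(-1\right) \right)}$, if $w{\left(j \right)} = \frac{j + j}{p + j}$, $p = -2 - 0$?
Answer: $\frac{900}{289} \approx 3.1142$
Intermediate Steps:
$p = -2$ ($p = -2 + 0 = -2$)
$w{\left(j \right)} = \frac{2 j}{-2 + j}$ ($w{\left(j \right)} = \frac{j + j}{-2 + j} = \frac{2 j}{-2 + j}$)
$w^{2}{\left(5 \left(-4\right) + \left(\left(-1 - -1\right) - 5\right) \left(-1\right) \right)} = \left(\frac{2 \left(5 \left(-4\right) + \left(\left(-1 - -1\right) - 5\right) \left(-1\right)\right)}{-2 + \left(5 \left(-4\right) + \left(\left(-1 - -1\right) - 5\right) \left(-1\right)\right)}\right)^{2} = \left(\frac{2 \left(-20 + \left(\left(-1 + 1\right) - 5\right) \left(-1\right)\right)}{-2 - \left(20 - \left(\left(-1 + 1\right) - 5\right) \left(-1\right)\right)}\right)^{2} = \left(\frac{2 \left(-20 + \left(0 - 5\right) \left(-1\right)\right)}{-2 - \left(20 - \left(0 - 5\right) \left(-1\right)\right)}\right)^{2} = \left(\frac{2 \left(-20 - -5\right)}{-2 - 15}\right)^{2} = \left(\frac{2 \left(-20 + 5\right)}{-2 + \left(-20 + 5\right)}\right)^{2} = \left(2 \left(-15\right) \frac{1}{-2 - 15}\right)^{2} = \left(2 \left(-15\right) \frac{1}{-17}\right)^{2} = \left(2 \left(-15\right) \left(- \frac{1}{17}\right)\right)^{2} = \left(\frac{30}{17}\right)^{2} = \frac{900}{289}$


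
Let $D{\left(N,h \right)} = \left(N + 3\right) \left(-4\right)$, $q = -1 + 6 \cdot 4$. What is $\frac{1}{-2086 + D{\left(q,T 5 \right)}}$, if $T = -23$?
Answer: $- \frac{1}{2190} \approx -0.00045662$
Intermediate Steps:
$q = 23$ ($q = -1 + 24 = 23$)
$D{\left(N,h \right)} = -12 - 4 N$ ($D{\left(N,h \right)} = \left(3 + N\right) \left(-4\right) = -12 - 4 N$)
$\frac{1}{-2086 + D{\left(q,T 5 \right)}} = \frac{1}{-2086 - 104} = \frac{1}{-2190} = - \frac{1}{2190}$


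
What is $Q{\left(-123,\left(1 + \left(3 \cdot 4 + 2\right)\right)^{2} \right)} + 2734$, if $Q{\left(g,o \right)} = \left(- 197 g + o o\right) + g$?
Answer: $77467$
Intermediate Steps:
$Q{\left(g,o \right)} = o^{2} - 196 g$ ($Q{\left(g,o \right)} = \left(- 197 g + o^{2}\right) + g = \left(o^{2} - 197 g\right) + g = o^{2} - 196 g$)
$Q{\left(-123,\left(1 + \left(3 \cdot 4 + 2\right)\right)^{2} \right)} + 2734 = \left(\left(\left(1 + \left(3 \cdot 4 + 2\right)\right)^{2}\right)^{2} - -24108\right) + 2734 = \left(\left(\left(1 + \left(12 + 2\right)\right)^{2}\right)^{2} + 24108\right) + 2734 = \left(\left(\left(1 + 14\right)^{2}\right)^{2} + 24108\right) + 2734 = \left(\left(15^{2}\right)^{2} + 24108\right) + 2734 = \left(225^{2} + 24108\right) + 2734 = \left(50625 + 24108\right) + 2734 = 74733 + 2734 = 77467$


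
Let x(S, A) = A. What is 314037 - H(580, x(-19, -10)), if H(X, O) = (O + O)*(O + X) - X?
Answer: 326017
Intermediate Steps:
H(X, O) = -X + 2*O*(O + X) (H(X, O) = (2*O)*(O + X) - X = 2*O*(O + X) - X = -X + 2*O*(O + X))
314037 - H(580, x(-19, -10)) = 314037 - (-1*580 + 2*(-10)² + 2*(-10)*580) = 314037 - (-580 + 2*100 - 11600) = 314037 - (-580 + 200 - 11600) = 314037 - 1*(-11980) = 314037 + 11980 = 326017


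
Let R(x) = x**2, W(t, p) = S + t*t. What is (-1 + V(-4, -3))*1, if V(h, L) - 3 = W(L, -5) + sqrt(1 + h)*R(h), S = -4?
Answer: 7 + 16*I*sqrt(3) ≈ 7.0 + 27.713*I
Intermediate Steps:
W(t, p) = -4 + t**2 (W(t, p) = -4 + t*t = -4 + t**2)
V(h, L) = -1 + L**2 + h**2*sqrt(1 + h) (V(h, L) = 3 + ((-4 + L**2) + sqrt(1 + h)*h**2) = 3 + ((-4 + L**2) + h**2*sqrt(1 + h)) = 3 + (-4 + L**2 + h**2*sqrt(1 + h)) = -1 + L**2 + h**2*sqrt(1 + h))
(-1 + V(-4, -3))*1 = (-1 + (-1 + (-3)**2 + (-4)**2*sqrt(1 - 4)))*1 = (-1 + (-1 + 9 + 16*sqrt(-3)))*1 = (-1 + (-1 + 9 + 16*(I*sqrt(3))))*1 = (-1 + (-1 + 9 + 16*I*sqrt(3)))*1 = (-1 + (8 + 16*I*sqrt(3)))*1 = (7 + 16*I*sqrt(3))*1 = 7 + 16*I*sqrt(3)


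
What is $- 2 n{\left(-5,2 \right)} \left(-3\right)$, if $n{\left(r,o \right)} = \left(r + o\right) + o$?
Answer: $-6$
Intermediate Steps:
$n{\left(r,o \right)} = r + 2 o$ ($n{\left(r,o \right)} = \left(o + r\right) + o = r + 2 o$)
$- 2 n{\left(-5,2 \right)} \left(-3\right) = - 2 \left(-5 + 2 \cdot 2\right) \left(-3\right) = - 2 \left(-5 + 4\right) \left(-3\right) = \left(-2\right) \left(-1\right) \left(-3\right) = 2 \left(-3\right) = -6$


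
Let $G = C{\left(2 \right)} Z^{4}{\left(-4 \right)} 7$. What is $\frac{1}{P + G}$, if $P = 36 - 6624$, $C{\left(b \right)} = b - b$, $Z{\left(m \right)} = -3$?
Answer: $- \frac{1}{6588} \approx -0.00015179$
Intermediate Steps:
$C{\left(b \right)} = 0$
$P = -6588$ ($P = 36 - 6624 = -6588$)
$G = 0$ ($G = 0 \left(-3\right)^{4} \cdot 7 = 0 \cdot 81 \cdot 7 = 0 \cdot 7 = 0$)
$\frac{1}{P + G} = \frac{1}{-6588 + 0} = \frac{1}{-6588} = - \frac{1}{6588}$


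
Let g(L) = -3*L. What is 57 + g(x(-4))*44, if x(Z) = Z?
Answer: 585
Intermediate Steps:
57 + g(x(-4))*44 = 57 - 3*(-4)*44 = 57 + 12*44 = 57 + 528 = 585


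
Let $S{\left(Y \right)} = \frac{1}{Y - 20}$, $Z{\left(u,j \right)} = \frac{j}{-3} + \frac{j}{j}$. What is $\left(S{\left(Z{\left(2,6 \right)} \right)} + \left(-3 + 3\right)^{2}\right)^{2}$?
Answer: $\frac{1}{441} \approx 0.0022676$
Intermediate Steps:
$Z{\left(u,j \right)} = 1 - \frac{j}{3}$ ($Z{\left(u,j \right)} = j \left(- \frac{1}{3}\right) + 1 = - \frac{j}{3} + 1 = 1 - \frac{j}{3}$)
$S{\left(Y \right)} = \frac{1}{-20 + Y}$
$\left(S{\left(Z{\left(2,6 \right)} \right)} + \left(-3 + 3\right)^{2}\right)^{2} = \left(\frac{1}{-20 + \left(1 - 2\right)} + \left(-3 + 3\right)^{2}\right)^{2} = \left(\frac{1}{-20 + \left(1 - 2\right)} + 0^{2}\right)^{2} = \left(\frac{1}{-20 - 1} + 0\right)^{2} = \left(\frac{1}{-21} + 0\right)^{2} = \left(- \frac{1}{21} + 0\right)^{2} = \left(- \frac{1}{21}\right)^{2} = \frac{1}{441}$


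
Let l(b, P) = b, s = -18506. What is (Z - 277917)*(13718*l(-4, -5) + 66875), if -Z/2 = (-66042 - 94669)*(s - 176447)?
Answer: -752137520379249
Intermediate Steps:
Z = -62662183166 (Z = -2*(-66042 - 94669)*(-18506 - 176447) = -(-321422)*(-194953) = -2*31331091583 = -62662183166)
(Z - 277917)*(13718*l(-4, -5) + 66875) = (-62662183166 - 277917)*(13718*(-4) + 66875) = -62662461083*(-54872 + 66875) = -62662461083*12003 = -752137520379249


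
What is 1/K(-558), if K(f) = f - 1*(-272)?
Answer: -1/286 ≈ -0.0034965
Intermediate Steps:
K(f) = 272 + f (K(f) = f + 272 = 272 + f)
1/K(-558) = 1/(272 - 558) = 1/(-286) = -1/286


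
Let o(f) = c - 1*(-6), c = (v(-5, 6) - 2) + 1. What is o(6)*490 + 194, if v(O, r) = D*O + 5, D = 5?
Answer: -7156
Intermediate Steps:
v(O, r) = 5 + 5*O (v(O, r) = 5*O + 5 = 5 + 5*O)
c = -21 (c = ((5 + 5*(-5)) - 2) + 1 = ((5 - 25) - 2) + 1 = (-20 - 2) + 1 = -22 + 1 = -21)
o(f) = -15 (o(f) = -21 - 1*(-6) = -21 + 6 = -15)
o(6)*490 + 194 = -15*490 + 194 = -7350 + 194 = -7156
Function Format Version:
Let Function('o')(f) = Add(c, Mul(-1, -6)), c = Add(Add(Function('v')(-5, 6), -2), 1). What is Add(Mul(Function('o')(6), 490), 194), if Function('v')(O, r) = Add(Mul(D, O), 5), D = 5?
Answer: -7156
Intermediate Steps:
Function('v')(O, r) = Add(5, Mul(5, O)) (Function('v')(O, r) = Add(Mul(5, O), 5) = Add(5, Mul(5, O)))
c = -21 (c = Add(Add(Add(5, Mul(5, -5)), -2), 1) = Add(Add(Add(5, -25), -2), 1) = Add(Add(-20, -2), 1) = Add(-22, 1) = -21)
Function('o')(f) = -15 (Function('o')(f) = Add(-21, Mul(-1, -6)) = Add(-21, 6) = -15)
Add(Mul(Function('o')(6), 490), 194) = Add(Mul(-15, 490), 194) = Add(-7350, 194) = -7156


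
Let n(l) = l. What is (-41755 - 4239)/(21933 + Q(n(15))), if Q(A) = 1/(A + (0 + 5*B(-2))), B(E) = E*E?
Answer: -804895/383828 ≈ -2.0970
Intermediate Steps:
B(E) = E²
Q(A) = 1/(20 + A) (Q(A) = 1/(A + (0 + 5*(-2)²)) = 1/(A + (0 + 5*4)) = 1/(A + (0 + 20)) = 1/(A + 20) = 1/(20 + A))
(-41755 - 4239)/(21933 + Q(n(15))) = (-41755 - 4239)/(21933 + 1/(20 + 15)) = -45994/(21933 + 1/35) = -45994/767656/35 = -45994*35/767656 = -804895/383828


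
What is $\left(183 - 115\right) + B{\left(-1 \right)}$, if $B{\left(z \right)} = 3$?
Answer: $71$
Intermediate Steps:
$\left(183 - 115\right) + B{\left(-1 \right)} = \left(183 - 115\right) + 3 = 68 + 3 = 71$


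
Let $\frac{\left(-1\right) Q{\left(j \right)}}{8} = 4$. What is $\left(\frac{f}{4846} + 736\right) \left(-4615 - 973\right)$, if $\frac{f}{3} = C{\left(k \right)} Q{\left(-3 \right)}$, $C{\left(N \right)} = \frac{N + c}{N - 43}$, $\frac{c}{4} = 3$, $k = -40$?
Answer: $- \frac{827107149440}{201109} \approx -4.1127 \cdot 10^{6}$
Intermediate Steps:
$Q{\left(j \right)} = -32$ ($Q{\left(j \right)} = \left(-8\right) 4 = -32$)
$c = 12$ ($c = 4 \cdot 3 = 12$)
$C{\left(N \right)} = \frac{12 + N}{-43 + N}$ ($C{\left(N \right)} = \frac{N + 12}{N - 43} = \frac{12 + N}{-43 + N}$)
$f = - \frac{2688}{83}$ ($f = 3 \frac{12 - 40}{-43 - 40} \left(-32\right) = 3 \frac{1}{-83} \left(-28\right) \left(-32\right) = 3 \left(- \frac{1}{83}\right) \left(-28\right) \left(-32\right) = 3 \cdot \frac{28}{83} \left(-32\right) = 3 \left(- \frac{896}{83}\right) = - \frac{2688}{83} \approx -32.386$)
$\left(\frac{f}{4846} + 736\right) \left(-4615 - 973\right) = \left(- \frac{2688}{83 \cdot 4846} + 736\right) \left(-4615 - 973\right) = \left(\left(- \frac{2688}{83}\right) \frac{1}{4846} + 736\right) \left(-5588\right) = \left(- \frac{1344}{201109} + 736\right) \left(-5588\right) = \frac{148014880}{201109} \left(-5588\right) = - \frac{827107149440}{201109}$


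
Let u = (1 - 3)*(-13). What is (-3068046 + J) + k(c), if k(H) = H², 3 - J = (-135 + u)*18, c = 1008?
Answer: -2050017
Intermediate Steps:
u = 26 (u = -2*(-13) = 26)
J = 1965 (J = 3 - (-135 + 26)*18 = 3 - (-109)*18 = 3 - 1*(-1962) = 3 + 1962 = 1965)
(-3068046 + J) + k(c) = (-3068046 + 1965) + 1008² = -3066081 + 1016064 = -2050017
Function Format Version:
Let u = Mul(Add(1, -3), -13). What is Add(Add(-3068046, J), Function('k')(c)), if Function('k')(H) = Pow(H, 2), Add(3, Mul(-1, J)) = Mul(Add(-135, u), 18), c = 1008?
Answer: -2050017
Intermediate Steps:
u = 26 (u = Mul(-2, -13) = 26)
J = 1965 (J = Add(3, Mul(-1, Mul(Add(-135, 26), 18))) = Add(3, Mul(-1, Mul(-109, 18))) = Add(3, Mul(-1, -1962)) = Add(3, 1962) = 1965)
Add(Add(-3068046, J), Function('k')(c)) = Add(Add(-3068046, 1965), Pow(1008, 2)) = Add(-3066081, 1016064) = -2050017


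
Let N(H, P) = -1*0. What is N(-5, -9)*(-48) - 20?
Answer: -20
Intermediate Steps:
N(H, P) = 0
N(-5, -9)*(-48) - 20 = 0*(-48) - 20 = 0 - 20 = -20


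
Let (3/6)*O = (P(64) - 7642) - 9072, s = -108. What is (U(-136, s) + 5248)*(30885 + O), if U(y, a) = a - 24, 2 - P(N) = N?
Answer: -13644372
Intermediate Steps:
P(N) = 2 - N
O = -33552 (O = 2*(((2 - 1*64) - 7642) - 9072) = 2*(((2 - 64) - 7642) - 9072) = 2*((-62 - 7642) - 9072) = 2*(-7704 - 9072) = 2*(-16776) = -33552)
U(y, a) = -24 + a
(U(-136, s) + 5248)*(30885 + O) = ((-24 - 108) + 5248)*(30885 - 33552) = (-132 + 5248)*(-2667) = 5116*(-2667) = -13644372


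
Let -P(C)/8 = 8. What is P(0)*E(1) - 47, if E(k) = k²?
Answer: -111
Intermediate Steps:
P(C) = -64 (P(C) = -8*8 = -64)
P(0)*E(1) - 47 = -64*1² - 47 = -64*1 - 47 = -64 - 47 = -111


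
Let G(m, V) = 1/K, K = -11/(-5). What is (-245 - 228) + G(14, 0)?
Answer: -5198/11 ≈ -472.55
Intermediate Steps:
K = 11/5 (K = -11*(-⅕) = 11/5 ≈ 2.2000)
G(m, V) = 5/11 (G(m, V) = 1/(11/5) = 5/11)
(-245 - 228) + G(14, 0) = (-245 - 228) + 5/11 = -473 + 5/11 = -5198/11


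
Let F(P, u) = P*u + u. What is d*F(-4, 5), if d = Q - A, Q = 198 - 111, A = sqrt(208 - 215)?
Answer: -1305 + 15*I*sqrt(7) ≈ -1305.0 + 39.686*I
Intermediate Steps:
A = I*sqrt(7) (A = sqrt(-7) = I*sqrt(7) ≈ 2.6458*I)
Q = 87
F(P, u) = u + P*u
d = 87 - I*sqrt(7) ≈ 87.0 - 2.6458*I
d*F(-4, 5) = (87 - I*sqrt(7))*(5*(1 - 4)) = (87 - I*sqrt(7))*(5*(-3)) = (87 - I*sqrt(7))*(-15) = -1305 + 15*I*sqrt(7)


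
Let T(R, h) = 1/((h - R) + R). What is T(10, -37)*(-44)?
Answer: 44/37 ≈ 1.1892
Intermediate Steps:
T(R, h) = 1/h
T(10, -37)*(-44) = -44/(-37) = -1/37*(-44) = 44/37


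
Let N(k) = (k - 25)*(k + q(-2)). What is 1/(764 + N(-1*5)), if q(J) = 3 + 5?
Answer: 1/674 ≈ 0.0014837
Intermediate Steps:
q(J) = 8
N(k) = (-25 + k)*(8 + k) (N(k) = (k - 25)*(k + 8) = (-25 + k)*(8 + k))
1/(764 + N(-1*5)) = 1/(764 + (-200 + (-1*5)**2 - (-17)*5)) = 1/(764 + (-200 + (-5)**2 - 17*(-5))) = 1/(764 + (-200 + 25 + 85)) = 1/(764 - 90) = 1/674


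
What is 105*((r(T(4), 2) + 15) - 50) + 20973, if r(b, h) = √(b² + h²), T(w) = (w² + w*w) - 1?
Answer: 17298 + 105*√965 ≈ 20560.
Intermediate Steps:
T(w) = -1 + 2*w² (T(w) = (w² + w²) - 1 = 2*w² - 1 = -1 + 2*w²)
105*((r(T(4), 2) + 15) - 50) + 20973 = 105*((√((-1 + 2*4²)² + 2²) + 15) - 50) + 20973 = 105*((√((-1 + 2*16)² + 4) + 15) - 50) + 20973 = 105*((√((-1 + 32)² + 4) + 15) - 50) + 20973 = 105*((√(31² + 4) + 15) - 50) + 20973 = 105*((√(961 + 4) + 15) - 50) + 20973 = 105*((√965 + 15) - 50) + 20973 = 105*((15 + √965) - 50) + 20973 = 105*(-35 + √965) + 20973 = (-3675 + 105*√965) + 20973 = 17298 + 105*√965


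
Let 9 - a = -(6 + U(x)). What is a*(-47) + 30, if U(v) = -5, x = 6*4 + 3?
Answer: -440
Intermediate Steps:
x = 27 (x = 24 + 3 = 27)
a = 10 (a = 9 - (-1)*(6 - 5) = 9 - (-1) = 9 - 1*(-1) = 9 + 1 = 10)
a*(-47) + 30 = 10*(-47) + 30 = -470 + 30 = -440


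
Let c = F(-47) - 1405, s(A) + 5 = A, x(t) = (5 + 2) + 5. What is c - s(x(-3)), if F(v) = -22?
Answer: -1434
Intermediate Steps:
x(t) = 12 (x(t) = 7 + 5 = 12)
s(A) = -5 + A
c = -1427 (c = -22 - 1405 = -1427)
c - s(x(-3)) = -1427 - (-5 + 12) = -1427 - 1*7 = -1427 - 7 = -1434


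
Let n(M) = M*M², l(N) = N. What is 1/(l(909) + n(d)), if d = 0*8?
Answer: 1/909 ≈ 0.0011001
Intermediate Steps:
d = 0
n(M) = M³
1/(l(909) + n(d)) = 1/(909 + 0³) = 1/(909 + 0) = 1/909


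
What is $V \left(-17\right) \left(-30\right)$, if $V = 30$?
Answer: $15300$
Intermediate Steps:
$V \left(-17\right) \left(-30\right) = 30 \left(-17\right) \left(-30\right) = \left(-510\right) \left(-30\right) = 15300$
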